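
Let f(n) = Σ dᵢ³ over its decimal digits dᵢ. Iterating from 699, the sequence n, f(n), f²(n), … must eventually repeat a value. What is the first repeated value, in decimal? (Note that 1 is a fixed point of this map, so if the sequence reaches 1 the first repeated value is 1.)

699 → 6³ + 9³ + 9³ = 1674
1674 → 1³ + 6³ + 7³ + 4³ = 624
624 → 6³ + 2³ + 4³ = 288
288 → 2³ + 8³ + 8³ = 1032
1032 → 1³ + 0³ + 3³ + 2³ = 36
36 → 3³ + 6³ = 243
243 → 2³ + 4³ + 3³ = 99
99 → 9³ + 9³ = 1458
1458 → 1³ + 4³ + 5³ + 8³ = 702
702 → 7³ + 0³ + 2³ = 351
351 → 3³ + 5³ + 1³ = 153
153 → 1³ + 5³ + 3³ = 153  — 153 already appeared earlier.

153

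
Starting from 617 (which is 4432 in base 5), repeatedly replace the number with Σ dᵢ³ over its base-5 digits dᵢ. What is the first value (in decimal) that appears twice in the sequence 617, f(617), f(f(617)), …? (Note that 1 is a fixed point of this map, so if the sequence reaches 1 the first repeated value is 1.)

617 = (4,4,3,2)_5 → 4³ + 4³ + 3³ + 2³ = 64 + 64 + 27 + 8 = 163
163 = (1,1,2,3)_5 → 1³ + 1³ + 2³ + 3³ = 1 + 1 + 8 + 27 = 37
37 = (1,2,2)_5 → 1³ + 2³ + 2³ = 1 + 8 + 8 = 17
17 = (3,2)_5 → 3³ + 2³ = 27 + 8 = 35
35 = (1,2,0)_5 → 1³ + 2³ + 0³ = 1 + 8 + 0 = 9
9 = (1,4)_5 → 1³ + 4³ = 1 + 64 = 65
65 = (2,3,0)_5 → 2³ + 3³ + 0³ = 8 + 27 + 0 = 35  — 35 already appeared earlier.

35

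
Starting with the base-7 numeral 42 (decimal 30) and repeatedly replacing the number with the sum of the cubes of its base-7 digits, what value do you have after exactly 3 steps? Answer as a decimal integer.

126

30 = (4,2)_7 → 4³ + 2³ = 72
72 = (1,3,2)_7 → 1³ + 3³ + 2³ = 36
36 = (5,1)_7 → 5³ + 1³ = 126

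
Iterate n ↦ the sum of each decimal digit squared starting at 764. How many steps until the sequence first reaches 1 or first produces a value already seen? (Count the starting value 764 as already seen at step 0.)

11

764 → 7² + 6² + 4² = 101
101 → 1² + 0² + 1² = 2
2 → 2² = 4
4 → 4² = 16
16 → 1² + 6² = 37
37 → 3² + 7² = 58
58 → 5² + 8² = 89
89 → 8² + 9² = 145
145 → 1² + 4² + 5² = 42
42 → 4² + 2² = 20
20 → 2² + 0² = 4  — 4 repeats.
That took 11 steps.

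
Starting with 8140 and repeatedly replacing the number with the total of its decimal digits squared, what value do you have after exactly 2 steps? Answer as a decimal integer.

8140 → 8² + 1² + 4² + 0² = 64 + 1 + 16 + 0 = 81
81 → 8² + 1² = 64 + 1 = 65

65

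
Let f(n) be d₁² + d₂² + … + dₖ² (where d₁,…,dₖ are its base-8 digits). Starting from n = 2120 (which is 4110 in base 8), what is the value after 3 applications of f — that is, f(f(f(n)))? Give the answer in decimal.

1

2120 = (4,1,1,0)_8 → 4² + 1² + 1² + 0² = 18
18 = (2,2)_8 → 2² + 2² = 8
8 = (1,0)_8 → 1² + 0² = 1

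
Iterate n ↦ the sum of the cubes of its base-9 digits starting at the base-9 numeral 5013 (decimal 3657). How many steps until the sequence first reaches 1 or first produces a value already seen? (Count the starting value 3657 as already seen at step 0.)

5

3657 = (5,0,1,3)_9 → 5³ + 0³ + 1³ + 3³ = 125 + 0 + 1 + 27 = 153
153 = (1,8,0)_9 → 1³ + 8³ + 0³ = 1 + 512 + 0 = 513
513 = (6,3,0)_9 → 6³ + 3³ + 0³ = 216 + 27 + 0 = 243
243 = (3,0,0)_9 → 3³ + 0³ + 0³ = 27 + 0 + 0 = 27
27 = (3,0)_9 → 3³ + 0³ = 27 + 0 = 27  — 27 repeats.
That took 5 steps.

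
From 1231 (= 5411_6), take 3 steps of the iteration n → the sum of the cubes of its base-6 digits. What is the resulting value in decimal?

251

1231 = (5,4,1,1)_6 → 5³ + 4³ + 1³ + 1³ = 125 + 64 + 1 + 1 = 191
191 = (5,1,5)_6 → 5³ + 1³ + 5³ = 125 + 1 + 125 = 251
251 = (1,0,5,5)_6 → 1³ + 0³ + 5³ + 5³ = 1 + 0 + 125 + 125 = 251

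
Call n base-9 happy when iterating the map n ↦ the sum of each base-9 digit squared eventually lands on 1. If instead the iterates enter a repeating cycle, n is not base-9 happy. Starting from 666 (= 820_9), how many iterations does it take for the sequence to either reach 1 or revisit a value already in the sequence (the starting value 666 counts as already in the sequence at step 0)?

3

666 = (8,2,0)_9 → 8² + 2² + 0² = 68
68 = (7,5)_9 → 7² + 5² = 74
74 = (8,2)_9 → 8² + 2² = 68  — 68 repeats.
That took 3 steps.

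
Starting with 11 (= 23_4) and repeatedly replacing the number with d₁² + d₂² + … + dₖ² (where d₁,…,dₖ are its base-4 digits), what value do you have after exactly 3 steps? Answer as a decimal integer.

8

11 = (2,3)_4 → 2² + 3² = 13
13 = (3,1)_4 → 3² + 1² = 10
10 = (2,2)_4 → 2² + 2² = 8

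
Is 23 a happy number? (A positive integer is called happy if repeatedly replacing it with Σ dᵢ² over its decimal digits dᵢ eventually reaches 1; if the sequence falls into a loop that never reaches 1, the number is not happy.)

23 → 2² + 3² = 13
13 → 1² + 3² = 10
10 → 1² + 0² = 1  — reached 1.

happy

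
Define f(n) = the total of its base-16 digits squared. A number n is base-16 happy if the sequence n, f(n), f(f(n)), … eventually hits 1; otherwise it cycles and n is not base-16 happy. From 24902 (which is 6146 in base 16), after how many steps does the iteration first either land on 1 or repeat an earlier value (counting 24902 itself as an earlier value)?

7

24902 = (6,1,4,6)_16 → 6² + 1² + 4² + 6² = 36 + 1 + 16 + 36 = 89
89 = (5,9)_16 → 5² + 9² = 25 + 81 = 106
106 = (6,10)_16 → 6² + 10² = 36 + 100 = 136
136 = (8,8)_16 → 8² + 8² = 64 + 64 = 128
128 = (8,0)_16 → 8² + 0² = 64 + 0 = 64
64 = (4,0)_16 → 4² + 0² = 16 + 0 = 16
16 = (1,0)_16 → 1² + 0² = 1 + 0 = 1  — reached 1.
That took 7 steps.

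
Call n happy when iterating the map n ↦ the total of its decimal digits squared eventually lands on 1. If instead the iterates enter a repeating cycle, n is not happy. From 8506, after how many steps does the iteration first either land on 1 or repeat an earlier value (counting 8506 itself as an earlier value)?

15

8506 → 125
125 → 30
30 → 9
9 → 81
81 → 65
65 → 61
61 → 37
37 → 58
58 → 89
89 → 145
145 → 42
42 → 20
20 → 4
4 → 16
16 → 37  — 37 repeats.
That took 15 steps.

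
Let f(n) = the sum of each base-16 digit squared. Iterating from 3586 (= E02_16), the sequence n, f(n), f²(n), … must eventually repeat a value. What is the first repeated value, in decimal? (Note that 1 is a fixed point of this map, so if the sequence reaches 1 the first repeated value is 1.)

169

3586 = (14,0,2)_16 → 14² + 0² + 2² = 200
200 = (12,8)_16 → 12² + 8² = 208
208 = (13,0)_16 → 13² + 0² = 169
169 = (10,9)_16 → 10² + 9² = 181
181 = (11,5)_16 → 11² + 5² = 146
146 = (9,2)_16 → 9² + 2² = 85
85 = (5,5)_16 → 5² + 5² = 50
50 = (3,2)_16 → 3² + 2² = 13
13 = (13)_16 → 13² = 169  — 169 already appeared earlier.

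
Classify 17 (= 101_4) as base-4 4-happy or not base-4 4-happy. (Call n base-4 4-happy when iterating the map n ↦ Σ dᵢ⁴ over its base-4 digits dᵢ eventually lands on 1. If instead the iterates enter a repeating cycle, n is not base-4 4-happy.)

17 = (1,0,1)_4 → 2
2 = (2)_4 → 16
16 = (1,0,0)_4 → 1  — reached 1.

base-4 4-happy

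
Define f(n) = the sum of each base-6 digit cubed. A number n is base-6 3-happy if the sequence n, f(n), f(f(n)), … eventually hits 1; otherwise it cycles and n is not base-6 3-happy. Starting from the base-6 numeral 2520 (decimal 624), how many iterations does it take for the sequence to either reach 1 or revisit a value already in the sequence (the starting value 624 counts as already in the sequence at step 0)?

624 = (2,5,2,0)_6 → 2³ + 5³ + 2³ + 0³ = 141
141 = (3,5,3)_6 → 3³ + 5³ + 3³ = 179
179 = (4,5,5)_6 → 4³ + 5³ + 5³ = 314
314 = (1,2,4,2)_6 → 1³ + 2³ + 4³ + 2³ = 81
81 = (2,1,3)_6 → 2³ + 1³ + 3³ = 36
36 = (1,0,0)_6 → 1³ + 0³ + 0³ = 1  — reached 1.
That took 6 steps.

6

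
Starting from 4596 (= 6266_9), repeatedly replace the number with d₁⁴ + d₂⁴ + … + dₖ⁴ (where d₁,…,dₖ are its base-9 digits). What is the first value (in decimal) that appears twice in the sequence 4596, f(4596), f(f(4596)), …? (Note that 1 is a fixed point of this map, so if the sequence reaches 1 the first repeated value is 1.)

4596 = (6,2,6,6)_9 → 6⁴ + 2⁴ + 6⁴ + 6⁴ = 1296 + 16 + 1296 + 1296 = 3904
3904 = (5,3,1,7)_9 → 5⁴ + 3⁴ + 1⁴ + 7⁴ = 625 + 81 + 1 + 2401 = 3108
3108 = (4,2,3,3)_9 → 4⁴ + 2⁴ + 3⁴ + 3⁴ = 256 + 16 + 81 + 81 = 434
434 = (5,3,2)_9 → 5⁴ + 3⁴ + 2⁴ = 625 + 81 + 16 = 722
722 = (8,8,2)_9 → 8⁴ + 8⁴ + 2⁴ = 4096 + 4096 + 16 = 8208
8208 = (1,2,2,3,0)_9 → 1⁴ + 2⁴ + 2⁴ + 3⁴ + 0⁴ = 1 + 16 + 16 + 81 + 0 = 114
114 = (1,3,6)_9 → 1⁴ + 3⁴ + 6⁴ = 1 + 81 + 1296 = 1378
1378 = (1,8,0,1)_9 → 1⁴ + 8⁴ + 0⁴ + 1⁴ = 1 + 4096 + 0 + 1 = 4098
4098 = (5,5,5,3)_9 → 5⁴ + 5⁴ + 5⁴ + 3⁴ = 625 + 625 + 625 + 81 = 1956
1956 = (2,6,1,3)_9 → 2⁴ + 6⁴ + 1⁴ + 3⁴ = 16 + 1296 + 1 + 81 = 1394
1394 = (1,8,1,8)_9 → 1⁴ + 8⁴ + 1⁴ + 8⁴ = 1 + 4096 + 1 + 4096 = 8194
8194 = (1,2,2,1,4)_9 → 1⁴ + 2⁴ + 2⁴ + 1⁴ + 4⁴ = 1 + 16 + 16 + 1 + 256 = 290
290 = (3,5,2)_9 → 3⁴ + 5⁴ + 2⁴ = 81 + 625 + 16 = 722  — 722 already appeared earlier.

722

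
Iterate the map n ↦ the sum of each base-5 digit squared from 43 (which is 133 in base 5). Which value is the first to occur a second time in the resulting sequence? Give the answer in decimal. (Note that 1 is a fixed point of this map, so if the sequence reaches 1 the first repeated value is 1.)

43 = (1,3,3)_5 → 1² + 3² + 3² = 19
19 = (3,4)_5 → 3² + 4² = 25
25 = (1,0,0)_5 → 1² + 0² + 0² = 1  — reached the fixed point 1.
1 → 1, so 1 is the first repeated value.

1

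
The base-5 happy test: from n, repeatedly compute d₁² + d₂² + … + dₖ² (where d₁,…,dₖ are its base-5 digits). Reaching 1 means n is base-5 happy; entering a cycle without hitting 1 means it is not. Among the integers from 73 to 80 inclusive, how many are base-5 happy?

73: 73 → 29 → 17 → 13 → 13  — not base-5 happy
74: 74 → 36 → 6 → 2 → 4 → 16 → 10 → 4  — not base-5 happy
75: 75 → 9 → 17 → 13 → 13  — not base-5 happy
76: 76 → 10 → 4 → 16 → 10  — not base-5 happy
77: 77 → 13 → 13  — not base-5 happy
78: 78 → 18 → 18  — not base-5 happy
79: 79 → 25 → 1  — base-5 happy
80: 80 → 10 → 4 → 16 → 10  — not base-5 happy
base-5 happy: 79

1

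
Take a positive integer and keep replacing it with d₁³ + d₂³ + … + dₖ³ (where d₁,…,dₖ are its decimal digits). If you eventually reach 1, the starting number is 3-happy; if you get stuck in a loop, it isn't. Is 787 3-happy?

3-happy

787 → 7³ + 8³ + 7³ = 1198
1198 → 1³ + 1³ + 9³ + 8³ = 1243
1243 → 1³ + 2³ + 4³ + 3³ = 100
100 → 1³ + 0³ + 0³ = 1  — reached 1.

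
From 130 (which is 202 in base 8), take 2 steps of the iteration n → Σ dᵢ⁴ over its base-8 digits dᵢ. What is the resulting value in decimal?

130 = (2,0,2)_8 → 32
32 = (4,0)_8 → 256

256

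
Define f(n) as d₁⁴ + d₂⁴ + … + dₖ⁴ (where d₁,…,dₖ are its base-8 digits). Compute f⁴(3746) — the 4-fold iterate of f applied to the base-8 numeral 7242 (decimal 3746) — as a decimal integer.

3746 = (7,2,4,2)_8 → 7⁴ + 2⁴ + 4⁴ + 2⁴ = 2689
2689 = (5,2,0,1)_8 → 5⁴ + 2⁴ + 0⁴ + 1⁴ = 642
642 = (1,2,0,2)_8 → 1⁴ + 2⁴ + 0⁴ + 2⁴ = 33
33 = (4,1)_8 → 4⁴ + 1⁴ = 257

257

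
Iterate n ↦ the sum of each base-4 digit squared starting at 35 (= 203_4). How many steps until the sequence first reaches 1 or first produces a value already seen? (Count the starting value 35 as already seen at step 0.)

5

35 = (2,0,3)_4 → 2² + 0² + 3² = 13
13 = (3,1)_4 → 3² + 1² = 10
10 = (2,2)_4 → 2² + 2² = 8
8 = (2,0)_4 → 2² + 0² = 4
4 = (1,0)_4 → 1² + 0² = 1  — reached 1.
That took 5 steps.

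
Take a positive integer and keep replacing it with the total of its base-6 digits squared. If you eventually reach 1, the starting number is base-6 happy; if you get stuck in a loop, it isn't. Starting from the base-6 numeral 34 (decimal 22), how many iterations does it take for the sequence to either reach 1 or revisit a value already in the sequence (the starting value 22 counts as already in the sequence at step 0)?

9

22 = (3,4)_6 → 3² + 4² = 25
25 = (4,1)_6 → 4² + 1² = 17
17 = (2,5)_6 → 2² + 5² = 29
29 = (4,5)_6 → 4² + 5² = 41
41 = (1,0,5)_6 → 1² + 0² + 5² = 26
26 = (4,2)_6 → 4² + 2² = 20
20 = (3,2)_6 → 3² + 2² = 13
13 = (2,1)_6 → 2² + 1² = 5
5 = (5)_6 → 5² = 25  — 25 repeats.
That took 9 steps.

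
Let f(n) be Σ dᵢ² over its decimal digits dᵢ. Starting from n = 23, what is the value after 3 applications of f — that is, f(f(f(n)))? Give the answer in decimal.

23 → 2² + 3² = 13
13 → 1² + 3² = 10
10 → 1² + 0² = 1

1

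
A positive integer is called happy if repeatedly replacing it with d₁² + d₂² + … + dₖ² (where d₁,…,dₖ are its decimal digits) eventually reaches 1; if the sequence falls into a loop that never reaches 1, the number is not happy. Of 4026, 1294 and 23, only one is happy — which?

23

4026: 4026 → 56 → 61 → 37 → 58 → 89 → 145 → 42 → 20 → 4 → 16 → 37  — repeats 37 (not happy)
1294: 1294 → 102 → 5 → 25 → 29 → 85 → 89 → 145 → 42 → 20 → 4 → 16 → 37 → 58 → 89  — repeats 89 (not happy)
23: 23 → 13 → 10 → 1  — reaches 1 (happy)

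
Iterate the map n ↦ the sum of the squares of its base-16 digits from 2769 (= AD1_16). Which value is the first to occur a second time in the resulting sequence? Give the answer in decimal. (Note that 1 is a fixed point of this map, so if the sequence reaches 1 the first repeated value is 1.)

169

2769 = (10,13,1)_16 → 10² + 13² + 1² = 270
270 = (1,0,14)_16 → 1² + 0² + 14² = 197
197 = (12,5)_16 → 12² + 5² = 169
169 = (10,9)_16 → 10² + 9² = 181
181 = (11,5)_16 → 11² + 5² = 146
146 = (9,2)_16 → 9² + 2² = 85
85 = (5,5)_16 → 5² + 5² = 50
50 = (3,2)_16 → 3² + 2² = 13
13 = (13)_16 → 13² = 169  — 169 already appeared earlier.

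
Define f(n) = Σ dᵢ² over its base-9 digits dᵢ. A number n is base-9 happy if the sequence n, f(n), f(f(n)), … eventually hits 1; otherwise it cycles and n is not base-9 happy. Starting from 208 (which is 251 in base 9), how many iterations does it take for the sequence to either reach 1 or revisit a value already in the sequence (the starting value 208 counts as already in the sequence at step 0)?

208 = (2,5,1)_9 → 2² + 5² + 1² = 4 + 25 + 1 = 30
30 = (3,3)_9 → 3² + 3² = 9 + 9 = 18
18 = (2,0)_9 → 2² + 0² = 4 + 0 = 4
4 = (4)_9 → 4² = 16
16 = (1,7)_9 → 1² + 7² = 1 + 49 = 50
50 = (5,5)_9 → 5² + 5² = 25 + 25 = 50  — 50 repeats.
That took 6 steps.

6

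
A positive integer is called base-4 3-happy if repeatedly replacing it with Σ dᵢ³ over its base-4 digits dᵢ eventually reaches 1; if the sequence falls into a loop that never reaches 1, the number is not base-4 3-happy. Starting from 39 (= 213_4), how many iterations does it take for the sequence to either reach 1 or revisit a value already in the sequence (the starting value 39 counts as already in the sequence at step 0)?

39 = (2,1,3)_4 → 2³ + 1³ + 3³ = 36
36 = (2,1,0)_4 → 2³ + 1³ + 0³ = 9
9 = (2,1)_4 → 2³ + 1³ = 9  — 9 repeats.
That took 3 steps.

3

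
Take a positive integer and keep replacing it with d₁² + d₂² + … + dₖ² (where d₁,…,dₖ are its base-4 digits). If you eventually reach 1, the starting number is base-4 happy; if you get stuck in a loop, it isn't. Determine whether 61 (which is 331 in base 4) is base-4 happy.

base-4 happy

61 = (3,3,1)_4 → 3² + 3² + 1² = 9 + 9 + 1 = 19
19 = (1,0,3)_4 → 1² + 0² + 3² = 1 + 0 + 9 = 10
10 = (2,2)_4 → 2² + 2² = 4 + 4 = 8
8 = (2,0)_4 → 2² + 0² = 4 + 0 = 4
4 = (1,0)_4 → 1² + 0² = 1 + 0 = 1  — reached 1.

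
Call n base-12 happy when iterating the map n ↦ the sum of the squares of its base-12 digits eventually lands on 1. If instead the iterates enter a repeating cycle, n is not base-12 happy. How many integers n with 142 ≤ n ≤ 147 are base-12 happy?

142: 142 → 221 → 62 → 29 → 29  (repeats 29)
143: 143 → 242 → 69 → 106 → 164 → 66 → 61 → 26 → 8 → 64 → 41 → 34 → 104 → 128 → 164  (repeats 164)
144: 144 → 1  (reaches 1)
145: 145 → 2 → 4 → 16 → 17 → 26 → 8 → 64 → 41 → 34 → 104 → 128 → 164 → 66 → 61 → 26  (repeats 26)
146: 146 → 5 → 25 → 5  (repeats 5)
147: 147 → 10 → 100 → 80 → 100  (repeats 100)
base-12 happy: 144

1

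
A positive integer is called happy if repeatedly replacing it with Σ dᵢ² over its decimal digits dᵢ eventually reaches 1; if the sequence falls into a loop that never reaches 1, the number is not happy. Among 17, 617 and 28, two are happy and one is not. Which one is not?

17: 17 → 50 → 25 → 29 → 85 → 89 → 145 → 42 → 20 → 4 → 16 → 37 → 58 → 89  — repeats 89 (not happy)
617: 617 → 86 → 100 → 1  — reaches 1 (happy)
28: 28 → 68 → 100 → 1  — reaches 1 (happy)

17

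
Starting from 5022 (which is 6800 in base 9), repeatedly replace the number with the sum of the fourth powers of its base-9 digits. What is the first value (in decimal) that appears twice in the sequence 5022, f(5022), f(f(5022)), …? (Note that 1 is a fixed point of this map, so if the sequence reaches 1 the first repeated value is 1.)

5022 = (6,8,0,0)_9 → 6⁴ + 8⁴ + 0⁴ + 0⁴ = 1296 + 4096 + 0 + 0 = 5392
5392 = (7,3,5,1)_9 → 7⁴ + 3⁴ + 5⁴ + 1⁴ = 2401 + 81 + 625 + 1 = 3108
3108 = (4,2,3,3)_9 → 4⁴ + 2⁴ + 3⁴ + 3⁴ = 256 + 16 + 81 + 81 = 434
434 = (5,3,2)_9 → 5⁴ + 3⁴ + 2⁴ = 625 + 81 + 16 = 722
722 = (8,8,2)_9 → 8⁴ + 8⁴ + 2⁴ = 4096 + 4096 + 16 = 8208
8208 = (1,2,2,3,0)_9 → 1⁴ + 2⁴ + 2⁴ + 3⁴ + 0⁴ = 1 + 16 + 16 + 81 + 0 = 114
114 = (1,3,6)_9 → 1⁴ + 3⁴ + 6⁴ = 1 + 81 + 1296 = 1378
1378 = (1,8,0,1)_9 → 1⁴ + 8⁴ + 0⁴ + 1⁴ = 1 + 4096 + 0 + 1 = 4098
4098 = (5,5,5,3)_9 → 5⁴ + 5⁴ + 5⁴ + 3⁴ = 625 + 625 + 625 + 81 = 1956
1956 = (2,6,1,3)_9 → 2⁴ + 6⁴ + 1⁴ + 3⁴ = 16 + 1296 + 1 + 81 = 1394
1394 = (1,8,1,8)_9 → 1⁴ + 8⁴ + 1⁴ + 8⁴ = 1 + 4096 + 1 + 4096 = 8194
8194 = (1,2,2,1,4)_9 → 1⁴ + 2⁴ + 2⁴ + 1⁴ + 4⁴ = 1 + 16 + 16 + 1 + 256 = 290
290 = (3,5,2)_9 → 3⁴ + 5⁴ + 2⁴ = 81 + 625 + 16 = 722  — 722 already appeared earlier.

722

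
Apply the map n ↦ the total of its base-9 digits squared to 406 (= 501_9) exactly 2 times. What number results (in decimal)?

406 = (5,0,1)_9 → 5² + 0² + 1² = 25 + 0 + 1 = 26
26 = (2,8)_9 → 2² + 8² = 4 + 64 = 68

68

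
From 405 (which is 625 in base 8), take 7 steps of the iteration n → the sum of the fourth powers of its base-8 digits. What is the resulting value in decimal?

1298

405 = (6,2,5)_8 → 6⁴ + 2⁴ + 5⁴ = 1296 + 16 + 625 = 1937
1937 = (3,6,2,1)_8 → 3⁴ + 6⁴ + 2⁴ + 1⁴ = 81 + 1296 + 16 + 1 = 1394
1394 = (2,5,6,2)_8 → 2⁴ + 5⁴ + 6⁴ + 2⁴ = 16 + 625 + 1296 + 16 = 1953
1953 = (3,6,4,1)_8 → 3⁴ + 6⁴ + 4⁴ + 1⁴ = 81 + 1296 + 256 + 1 = 1634
1634 = (3,1,4,2)_8 → 3⁴ + 1⁴ + 4⁴ + 2⁴ = 81 + 1 + 256 + 16 = 354
354 = (5,4,2)_8 → 5⁴ + 4⁴ + 2⁴ = 625 + 256 + 16 = 897
897 = (1,6,0,1)_8 → 1⁴ + 6⁴ + 0⁴ + 1⁴ = 1 + 1296 + 0 + 1 = 1298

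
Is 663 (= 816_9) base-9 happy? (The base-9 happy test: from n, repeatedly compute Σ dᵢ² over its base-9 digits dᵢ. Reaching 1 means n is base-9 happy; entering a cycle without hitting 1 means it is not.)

base-9 happy

663 = (8,1,6)_9 → 8² + 1² + 6² = 64 + 1 + 36 = 101
101 = (1,2,2)_9 → 1² + 2² + 2² = 1 + 4 + 4 = 9
9 = (1,0)_9 → 1² + 0² = 1 + 0 = 1  — reached 1.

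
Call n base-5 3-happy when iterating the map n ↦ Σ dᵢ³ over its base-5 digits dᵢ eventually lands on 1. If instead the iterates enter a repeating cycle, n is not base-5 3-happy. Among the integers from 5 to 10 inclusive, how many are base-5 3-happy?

1

5: 5 → 1  — base-5 3-happy
6: 6 → 2 → 8 → 28 → 28  — not base-5 3-happy
7: 7 → 9 → 65 → 35 → 9  — not base-5 3-happy
8: 8 → 28 → 28  — not base-5 3-happy
9: 9 → 65 → 35 → 9  — not base-5 3-happy
10: 10 → 8 → 28 → 28  — not base-5 3-happy
base-5 3-happy: 5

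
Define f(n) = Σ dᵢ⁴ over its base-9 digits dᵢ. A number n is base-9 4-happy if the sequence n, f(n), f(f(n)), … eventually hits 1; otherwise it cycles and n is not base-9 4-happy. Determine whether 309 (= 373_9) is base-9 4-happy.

base-9 4-happy

309 = (3,7,3)_9 → 3⁴ + 7⁴ + 3⁴ = 81 + 2401 + 81 = 2563
2563 = (3,4,5,7)_9 → 3⁴ + 4⁴ + 5⁴ + 7⁴ = 81 + 256 + 625 + 2401 = 3363
3363 = (4,5,4,6)_9 → 4⁴ + 5⁴ + 4⁴ + 6⁴ = 256 + 625 + 256 + 1296 = 2433
2433 = (3,3,0,3)_9 → 3⁴ + 3⁴ + 0⁴ + 3⁴ = 81 + 81 + 0 + 81 = 243
243 = (3,0,0)_9 → 3⁴ + 0⁴ + 0⁴ = 81 + 0 + 0 = 81
81 = (1,0,0)_9 → 1⁴ + 0⁴ + 0⁴ = 1 + 0 + 0 = 1  — reached 1.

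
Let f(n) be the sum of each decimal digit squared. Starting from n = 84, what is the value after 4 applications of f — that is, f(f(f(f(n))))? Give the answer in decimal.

29

84 → 8² + 4² = 80
80 → 8² + 0² = 64
64 → 6² + 4² = 52
52 → 5² + 2² = 29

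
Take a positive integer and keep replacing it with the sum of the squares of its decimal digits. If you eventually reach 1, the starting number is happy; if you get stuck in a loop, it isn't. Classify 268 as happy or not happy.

not happy

268 → 2² + 6² + 8² = 4 + 36 + 64 = 104
104 → 1² + 0² + 4² = 1 + 0 + 16 = 17
17 → 1² + 7² = 1 + 49 = 50
50 → 5² + 0² = 25 + 0 = 25
25 → 2² + 5² = 4 + 25 = 29
29 → 2² + 9² = 4 + 81 = 85
85 → 8² + 5² = 64 + 25 = 89
89 → 8² + 9² = 64 + 81 = 145
145 → 1² + 4² + 5² = 1 + 16 + 25 = 42
42 → 4² + 2² = 16 + 4 = 20
20 → 2² + 0² = 4 + 0 = 4
4 → 4² = 16
16 → 1² + 6² = 1 + 36 = 37
37 → 3² + 7² = 9 + 49 = 58
58 → 5² + 8² = 25 + 64 = 89  — 89 already seen; the sequence cycles without reaching 1.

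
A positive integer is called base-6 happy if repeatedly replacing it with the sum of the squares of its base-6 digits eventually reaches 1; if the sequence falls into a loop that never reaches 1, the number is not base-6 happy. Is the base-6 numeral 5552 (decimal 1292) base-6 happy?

base-6 happy

1292 = (5,5,5,2)_6 → 5² + 5² + 5² + 2² = 79
79 = (2,1,1)_6 → 2² + 1² + 1² = 6
6 = (1,0)_6 → 1² + 0² = 1  — reached 1.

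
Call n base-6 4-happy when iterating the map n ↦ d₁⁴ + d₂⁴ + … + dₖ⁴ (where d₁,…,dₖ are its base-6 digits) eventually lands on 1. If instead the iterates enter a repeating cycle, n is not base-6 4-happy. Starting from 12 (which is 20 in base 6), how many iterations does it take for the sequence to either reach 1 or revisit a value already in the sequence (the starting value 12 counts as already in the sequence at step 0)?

12 = (2,0)_6 → 2⁴ + 0⁴ = 16 + 0 = 16
16 = (2,4)_6 → 2⁴ + 4⁴ = 16 + 256 = 272
272 = (1,1,3,2)_6 → 1⁴ + 1⁴ + 3⁴ + 2⁴ = 1 + 1 + 81 + 16 = 99
99 = (2,4,3)_6 → 2⁴ + 4⁴ + 3⁴ = 16 + 256 + 81 = 353
353 = (1,3,4,5)_6 → 1⁴ + 3⁴ + 4⁴ + 5⁴ = 1 + 81 + 256 + 625 = 963
963 = (4,2,4,3)_6 → 4⁴ + 2⁴ + 4⁴ + 3⁴ = 256 + 16 + 256 + 81 = 609
609 = (2,4,5,3)_6 → 2⁴ + 4⁴ + 5⁴ + 3⁴ = 16 + 256 + 625 + 81 = 978
978 = (4,3,1,0)_6 → 4⁴ + 3⁴ + 1⁴ + 0⁴ = 256 + 81 + 1 + 0 = 338
338 = (1,3,2,2)_6 → 1⁴ + 3⁴ + 2⁴ + 2⁴ = 1 + 81 + 16 + 16 = 114
114 = (3,1,0)_6 → 3⁴ + 1⁴ + 0⁴ = 81 + 1 + 0 = 82
82 = (2,1,4)_6 → 2⁴ + 1⁴ + 4⁴ = 16 + 1 + 256 = 273
273 = (1,1,3,3)_6 → 1⁴ + 1⁴ + 3⁴ + 3⁴ = 1 + 1 + 81 + 81 = 164
164 = (4,3,2)_6 → 4⁴ + 3⁴ + 2⁴ = 256 + 81 + 16 = 353  — 353 repeats.
That took 13 steps.

13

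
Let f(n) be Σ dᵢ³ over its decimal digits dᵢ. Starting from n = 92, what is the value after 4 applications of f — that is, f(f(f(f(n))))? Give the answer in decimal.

371

92 → 9³ + 2³ = 729 + 8 = 737
737 → 7³ + 3³ + 7³ = 343 + 27 + 343 = 713
713 → 7³ + 1³ + 3³ = 343 + 1 + 27 = 371
371 → 3³ + 7³ + 1³ = 27 + 343 + 1 = 371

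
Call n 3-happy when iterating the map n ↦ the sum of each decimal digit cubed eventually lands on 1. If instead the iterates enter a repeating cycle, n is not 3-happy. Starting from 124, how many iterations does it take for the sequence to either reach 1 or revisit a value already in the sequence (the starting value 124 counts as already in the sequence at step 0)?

3

124 → 1³ + 2³ + 4³ = 73
73 → 7³ + 3³ = 370
370 → 3³ + 7³ + 0³ = 370  — 370 repeats.
That took 3 steps.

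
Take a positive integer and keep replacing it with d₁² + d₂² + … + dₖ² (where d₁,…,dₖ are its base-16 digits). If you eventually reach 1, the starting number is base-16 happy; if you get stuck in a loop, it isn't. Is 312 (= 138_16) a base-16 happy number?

312 = (1,3,8)_16 → 1² + 3² + 8² = 1 + 9 + 64 = 74
74 = (4,10)_16 → 4² + 10² = 16 + 100 = 116
116 = (7,4)_16 → 7² + 4² = 49 + 16 = 65
65 = (4,1)_16 → 4² + 1² = 16 + 1 = 17
17 = (1,1)_16 → 1² + 1² = 1 + 1 = 2
2 = (2)_16 → 2² = 4
4 = (4)_16 → 4² = 16
16 = (1,0)_16 → 1² + 0² = 1 + 0 = 1  — reached 1.

base-16 happy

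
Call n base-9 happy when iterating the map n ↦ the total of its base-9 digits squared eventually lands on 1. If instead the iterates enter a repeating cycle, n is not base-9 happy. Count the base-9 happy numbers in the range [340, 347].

340: 340 → 66 → 58 → 52 → 74 → 68 → 74  (repeats 74)
341: 341 → 81 → 1  (reaches 1)
342: 342 → 20 → 8 → 64 → 50 → 50  (repeats 50)
343: 343 → 21 → 13 → 17 → 65 → 53 → 89 → 65  (repeats 65)
344: 344 → 24 → 40 → 32 → 34 → 58 → 52 → 74 → 68 → 74  (repeats 74)
345: 345 → 29 → 13 → 17 → 65 → 53 → 89 → 65  (repeats 65)
346: 346 → 36 → 16 → 50 → 50  (repeats 50)
347: 347 → 45 → 25 → 53 → 89 → 65 → 53  (repeats 53)
base-9 happy: 341

1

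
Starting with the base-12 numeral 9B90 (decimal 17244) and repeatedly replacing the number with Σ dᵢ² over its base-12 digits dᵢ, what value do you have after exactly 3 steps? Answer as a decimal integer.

17244 = (9,11,9,0)_12 → 9² + 11² + 9² + 0² = 283
283 = (1,11,7)_12 → 1² + 11² + 7² = 171
171 = (1,2,3)_12 → 1² + 2² + 3² = 14

14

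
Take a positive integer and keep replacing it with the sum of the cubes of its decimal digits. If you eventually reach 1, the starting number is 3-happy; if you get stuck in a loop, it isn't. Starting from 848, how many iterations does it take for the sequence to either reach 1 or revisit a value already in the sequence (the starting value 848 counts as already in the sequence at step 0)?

8

848 → 8³ + 4³ + 8³ = 512 + 64 + 512 = 1088
1088 → 1³ + 0³ + 8³ + 8³ = 1 + 0 + 512 + 512 = 1025
1025 → 1³ + 0³ + 2³ + 5³ = 1 + 0 + 8 + 125 = 134
134 → 1³ + 3³ + 4³ = 1 + 27 + 64 = 92
92 → 9³ + 2³ = 729 + 8 = 737
737 → 7³ + 3³ + 7³ = 343 + 27 + 343 = 713
713 → 7³ + 1³ + 3³ = 343 + 1 + 27 = 371
371 → 3³ + 7³ + 1³ = 27 + 343 + 1 = 371  — 371 repeats.
That took 8 steps.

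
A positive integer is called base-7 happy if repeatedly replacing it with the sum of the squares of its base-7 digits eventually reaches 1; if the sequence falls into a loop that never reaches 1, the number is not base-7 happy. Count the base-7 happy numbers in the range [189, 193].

189: 189 → 45 → 45  (repeats 45)
190: 190 → 46 → 52 → 10 → 10  (repeats 10)
191: 191 → 49 → 1  (reaches 1)
192: 192 → 54 → 26 → 34 → 52 → 10 → 10  (repeats 10)
193: 193 → 61 → 27 → 45 → 45  (repeats 45)
base-7 happy: 191

1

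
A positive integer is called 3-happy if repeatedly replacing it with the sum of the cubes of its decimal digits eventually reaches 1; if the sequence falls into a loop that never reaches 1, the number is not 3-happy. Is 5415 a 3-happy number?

not 3-happy

5415 → 5³ + 4³ + 1³ + 5³ = 315
315 → 3³ + 1³ + 5³ = 153
153 → 1³ + 5³ + 3³ = 153  — 153 already seen; the sequence cycles without reaching 1.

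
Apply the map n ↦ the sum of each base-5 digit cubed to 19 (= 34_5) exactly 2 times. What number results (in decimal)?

55

19 = (3,4)_5 → 3³ + 4³ = 27 + 64 = 91
91 = (3,3,1)_5 → 3³ + 3³ + 1³ = 27 + 27 + 1 = 55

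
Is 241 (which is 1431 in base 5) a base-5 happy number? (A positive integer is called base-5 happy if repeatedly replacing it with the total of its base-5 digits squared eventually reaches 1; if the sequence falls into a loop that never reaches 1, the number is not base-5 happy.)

241 = (1,4,3,1)_5 → 27
27 = (1,0,2)_5 → 5
5 = (1,0)_5 → 1  — reached 1.

base-5 happy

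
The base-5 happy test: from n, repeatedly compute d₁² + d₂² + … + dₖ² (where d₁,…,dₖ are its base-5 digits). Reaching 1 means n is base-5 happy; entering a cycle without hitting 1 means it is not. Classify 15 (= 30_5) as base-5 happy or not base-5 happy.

not base-5 happy

15 = (3,0)_5 → 3² + 0² = 9
9 = (1,4)_5 → 1² + 4² = 17
17 = (3,2)_5 → 3² + 2² = 13
13 = (2,3)_5 → 2² + 3² = 13  — 13 already seen; the sequence cycles without reaching 1.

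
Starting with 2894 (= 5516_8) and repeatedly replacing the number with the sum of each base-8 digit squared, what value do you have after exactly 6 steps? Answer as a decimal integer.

16

2894 = (5,5,1,6)_8 → 5² + 5² + 1² + 6² = 25 + 25 + 1 + 36 = 87
87 = (1,2,7)_8 → 1² + 2² + 7² = 1 + 4 + 49 = 54
54 = (6,6)_8 → 6² + 6² = 36 + 36 = 72
72 = (1,1,0)_8 → 1² + 1² + 0² = 1 + 1 + 0 = 2
2 = (2)_8 → 2² = 4
4 = (4)_8 → 4² = 16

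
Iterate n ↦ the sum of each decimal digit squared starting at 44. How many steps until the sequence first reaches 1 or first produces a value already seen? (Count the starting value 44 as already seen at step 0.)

44 → 4² + 4² = 16 + 16 = 32
32 → 3² + 2² = 9 + 4 = 13
13 → 1² + 3² = 1 + 9 = 10
10 → 1² + 0² = 1 + 0 = 1  — reached 1.
That took 4 steps.

4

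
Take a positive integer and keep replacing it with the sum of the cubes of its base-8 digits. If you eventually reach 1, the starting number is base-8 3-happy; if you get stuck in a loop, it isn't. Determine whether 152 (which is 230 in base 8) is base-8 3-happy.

152 = (2,3,0)_8 → 35
35 = (4,3)_8 → 91
91 = (1,3,3)_8 → 55
55 = (6,7)_8 → 559
559 = (1,0,5,7)_8 → 469
469 = (7,2,5)_8 → 476
476 = (7,3,4)_8 → 434
434 = (6,6,2)_8 → 440
440 = (6,7,0)_8 → 559  — 559 already seen; the sequence cycles without reaching 1.

not base-8 3-happy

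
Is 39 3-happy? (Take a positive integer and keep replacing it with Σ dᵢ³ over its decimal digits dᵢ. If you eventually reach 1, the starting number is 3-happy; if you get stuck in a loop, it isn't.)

39 → 3³ + 9³ = 27 + 729 = 756
756 → 7³ + 5³ + 6³ = 343 + 125 + 216 = 684
684 → 6³ + 8³ + 4³ = 216 + 512 + 64 = 792
792 → 7³ + 9³ + 2³ = 343 + 729 + 8 = 1080
1080 → 1³ + 0³ + 8³ + 0³ = 1 + 0 + 512 + 0 = 513
513 → 5³ + 1³ + 3³ = 125 + 1 + 27 = 153
153 → 1³ + 5³ + 3³ = 1 + 125 + 27 = 153  — 153 already seen; the sequence cycles without reaching 1.

not 3-happy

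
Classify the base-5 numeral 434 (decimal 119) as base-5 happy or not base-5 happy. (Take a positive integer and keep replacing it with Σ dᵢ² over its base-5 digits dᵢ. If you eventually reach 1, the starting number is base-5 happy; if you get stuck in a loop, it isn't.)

base-5 happy

119 = (4,3,4)_5 → 4² + 3² + 4² = 16 + 9 + 16 = 41
41 = (1,3,1)_5 → 1² + 3² + 1² = 1 + 9 + 1 = 11
11 = (2,1)_5 → 2² + 1² = 4 + 1 = 5
5 = (1,0)_5 → 1² + 0² = 1 + 0 = 1  — reached 1.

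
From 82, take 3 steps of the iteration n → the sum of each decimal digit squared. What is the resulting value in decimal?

1

82 → 8² + 2² = 64 + 4 = 68
68 → 6² + 8² = 36 + 64 = 100
100 → 1² + 0² + 0² = 1 + 0 + 0 = 1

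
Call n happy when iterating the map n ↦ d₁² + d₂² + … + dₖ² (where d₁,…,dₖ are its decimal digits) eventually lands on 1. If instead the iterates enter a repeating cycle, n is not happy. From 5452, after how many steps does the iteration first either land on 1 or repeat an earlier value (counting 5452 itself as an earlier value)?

6

5452 → 5² + 4² + 5² + 2² = 25 + 16 + 25 + 4 = 70
70 → 7² + 0² = 49 + 0 = 49
49 → 4² + 9² = 16 + 81 = 97
97 → 9² + 7² = 81 + 49 = 130
130 → 1² + 3² + 0² = 1 + 9 + 0 = 10
10 → 1² + 0² = 1 + 0 = 1  — reached 1.
That took 6 steps.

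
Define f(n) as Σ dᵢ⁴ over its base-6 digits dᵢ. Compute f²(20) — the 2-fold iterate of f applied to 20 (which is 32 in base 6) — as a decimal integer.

20 = (3,2)_6 → 3⁴ + 2⁴ = 97
97 = (2,4,1)_6 → 2⁴ + 4⁴ + 1⁴ = 273

273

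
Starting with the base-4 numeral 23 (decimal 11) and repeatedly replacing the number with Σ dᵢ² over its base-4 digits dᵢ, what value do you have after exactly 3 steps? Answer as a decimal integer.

11 = (2,3)_4 → 2² + 3² = 13
13 = (3,1)_4 → 3² + 1² = 10
10 = (2,2)_4 → 2² + 2² = 8

8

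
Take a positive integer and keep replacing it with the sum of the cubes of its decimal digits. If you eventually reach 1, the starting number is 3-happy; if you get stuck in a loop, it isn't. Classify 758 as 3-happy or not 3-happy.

not 3-happy

758 → 7³ + 5³ + 8³ = 980
980 → 9³ + 8³ + 0³ = 1241
1241 → 1³ + 2³ + 4³ + 1³ = 74
74 → 7³ + 4³ = 407
407 → 4³ + 0³ + 7³ = 407  — 407 already seen; the sequence cycles without reaching 1.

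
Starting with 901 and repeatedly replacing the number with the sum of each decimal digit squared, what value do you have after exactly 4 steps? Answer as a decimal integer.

1

901 → 9² + 0² + 1² = 82
82 → 8² + 2² = 68
68 → 6² + 8² = 100
100 → 1² + 0² + 0² = 1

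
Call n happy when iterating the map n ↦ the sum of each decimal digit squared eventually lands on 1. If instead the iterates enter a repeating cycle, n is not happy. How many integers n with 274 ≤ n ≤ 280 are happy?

1

274: 274 → 69 → 117 → 51 → 26 → 40 → 16 → 37 → 58 → 89 → 145 → 42 → 20 → 4 → 16  (repeats 16)
275: 275 → 78 → 113 → 11 → 2 → 4 → 16 → 37 → 58 → 89 → 145 → 42 → 20 → 4  (repeats 4)
276: 276 → 89 → 145 → 42 → 20 → 4 → 16 → 37 → 58 → 89  (repeats 89)
277: 277 → 102 → 5 → 25 → 29 → 85 → 89 → 145 → 42 → 20 → 4 → 16 → 37 → 58 → 89  (repeats 89)
278: 278 → 117 → 51 → 26 → 40 → 16 → 37 → 58 → 89 → 145 → 42 → 20 → 4 → 16  (repeats 16)
279: 279 → 134 → 26 → 40 → 16 → 37 → 58 → 89 → 145 → 42 → 20 → 4 → 16  (repeats 16)
280: 280 → 68 → 100 → 1  (reaches 1)
happy: 280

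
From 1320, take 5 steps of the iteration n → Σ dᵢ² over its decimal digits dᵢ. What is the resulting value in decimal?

29

1320 → 14
14 → 17
17 → 50
50 → 25
25 → 29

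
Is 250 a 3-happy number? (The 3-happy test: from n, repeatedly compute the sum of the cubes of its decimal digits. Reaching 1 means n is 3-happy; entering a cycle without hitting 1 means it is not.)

not 3-happy

250 → 2³ + 5³ + 0³ = 133
133 → 1³ + 3³ + 3³ = 55
55 → 5³ + 5³ = 250  — 250 already seen; the sequence cycles without reaching 1.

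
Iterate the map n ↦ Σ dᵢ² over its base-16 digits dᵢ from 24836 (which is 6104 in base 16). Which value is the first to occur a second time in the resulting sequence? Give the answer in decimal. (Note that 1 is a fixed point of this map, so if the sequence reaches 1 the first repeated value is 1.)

24836 = (6,1,0,4)_16 → 6² + 1² + 0² + 4² = 36 + 1 + 0 + 16 = 53
53 = (3,5)_16 → 3² + 5² = 9 + 25 = 34
34 = (2,2)_16 → 2² + 2² = 4 + 4 = 8
8 = (8)_16 → 8² = 64
64 = (4,0)_16 → 4² + 0² = 16 + 0 = 16
16 = (1,0)_16 → 1² + 0² = 1 + 0 = 1  — reached the fixed point 1.
1 → 1, so 1 is the first repeated value.

1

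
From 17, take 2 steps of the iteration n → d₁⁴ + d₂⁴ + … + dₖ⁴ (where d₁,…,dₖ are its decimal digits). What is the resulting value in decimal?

17 → 1⁴ + 7⁴ = 2402
2402 → 2⁴ + 4⁴ + 0⁴ + 2⁴ = 288

288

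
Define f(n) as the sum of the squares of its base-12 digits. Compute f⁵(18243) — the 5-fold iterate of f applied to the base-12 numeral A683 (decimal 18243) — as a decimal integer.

25

18243 = (10,6,8,3)_12 → 209
209 = (1,5,5)_12 → 51
51 = (4,3)_12 → 25
25 = (2,1)_12 → 5
5 = (5)_12 → 25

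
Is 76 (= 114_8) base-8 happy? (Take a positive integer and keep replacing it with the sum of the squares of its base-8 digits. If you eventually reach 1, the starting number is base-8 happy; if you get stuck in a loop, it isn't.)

76 = (1,1,4)_8 → 1² + 1² + 4² = 18
18 = (2,2)_8 → 2² + 2² = 8
8 = (1,0)_8 → 1² + 0² = 1  — reached 1.

base-8 happy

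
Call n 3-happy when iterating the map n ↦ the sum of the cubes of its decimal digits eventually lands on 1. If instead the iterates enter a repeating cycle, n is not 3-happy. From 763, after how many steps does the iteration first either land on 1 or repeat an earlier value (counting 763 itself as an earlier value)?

8

763 → 7³ + 6³ + 3³ = 586
586 → 5³ + 8³ + 6³ = 853
853 → 8³ + 5³ + 3³ = 664
664 → 6³ + 6³ + 4³ = 496
496 → 4³ + 9³ + 6³ = 1009
1009 → 1³ + 0³ + 0³ + 9³ = 730
730 → 7³ + 3³ + 0³ = 370
370 → 3³ + 7³ + 0³ = 370  — 370 repeats.
That took 8 steps.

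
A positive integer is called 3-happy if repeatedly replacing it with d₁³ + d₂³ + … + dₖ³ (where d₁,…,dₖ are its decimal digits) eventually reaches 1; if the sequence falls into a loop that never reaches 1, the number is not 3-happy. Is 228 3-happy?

228 → 2³ + 2³ + 8³ = 528
528 → 5³ + 2³ + 8³ = 645
645 → 6³ + 4³ + 5³ = 405
405 → 4³ + 0³ + 5³ = 189
189 → 1³ + 8³ + 9³ = 1242
1242 → 1³ + 2³ + 4³ + 2³ = 81
81 → 8³ + 1³ = 513
513 → 5³ + 1³ + 3³ = 153
153 → 1³ + 5³ + 3³ = 153  — 153 already seen; the sequence cycles without reaching 1.

not 3-happy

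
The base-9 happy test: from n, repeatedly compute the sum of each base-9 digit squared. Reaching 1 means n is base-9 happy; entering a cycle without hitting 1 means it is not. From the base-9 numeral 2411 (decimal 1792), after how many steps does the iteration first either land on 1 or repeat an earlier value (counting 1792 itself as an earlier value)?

6

1792 = (2,4,1,1)_9 → 2² + 4² + 1² + 1² = 22
22 = (2,4)_9 → 2² + 4² = 20
20 = (2,2)_9 → 2² + 2² = 8
8 = (8)_9 → 8² = 64
64 = (7,1)_9 → 7² + 1² = 50
50 = (5,5)_9 → 5² + 5² = 50  — 50 repeats.
That took 6 steps.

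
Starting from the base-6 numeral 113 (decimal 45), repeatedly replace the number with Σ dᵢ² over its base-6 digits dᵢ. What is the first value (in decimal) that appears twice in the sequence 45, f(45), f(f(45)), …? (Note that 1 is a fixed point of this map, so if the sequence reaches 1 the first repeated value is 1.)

26

45 = (1,1,3)_6 → 1² + 1² + 3² = 1 + 1 + 9 = 11
11 = (1,5)_6 → 1² + 5² = 1 + 25 = 26
26 = (4,2)_6 → 4² + 2² = 16 + 4 = 20
20 = (3,2)_6 → 3² + 2² = 9 + 4 = 13
13 = (2,1)_6 → 2² + 1² = 4 + 1 = 5
5 = (5)_6 → 5² = 25
25 = (4,1)_6 → 4² + 1² = 16 + 1 = 17
17 = (2,5)_6 → 2² + 5² = 4 + 25 = 29
29 = (4,5)_6 → 4² + 5² = 16 + 25 = 41
41 = (1,0,5)_6 → 1² + 0² + 5² = 1 + 0 + 25 = 26  — 26 already appeared earlier.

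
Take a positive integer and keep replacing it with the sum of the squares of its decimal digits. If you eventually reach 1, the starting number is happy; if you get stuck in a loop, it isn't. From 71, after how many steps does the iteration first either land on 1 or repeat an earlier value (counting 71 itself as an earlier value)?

13

71 → 7² + 1² = 49 + 1 = 50
50 → 5² + 0² = 25 + 0 = 25
25 → 2² + 5² = 4 + 25 = 29
29 → 2² + 9² = 4 + 81 = 85
85 → 8² + 5² = 64 + 25 = 89
89 → 8² + 9² = 64 + 81 = 145
145 → 1² + 4² + 5² = 1 + 16 + 25 = 42
42 → 4² + 2² = 16 + 4 = 20
20 → 2² + 0² = 4 + 0 = 4
4 → 4² = 16
16 → 1² + 6² = 1 + 36 = 37
37 → 3² + 7² = 9 + 49 = 58
58 → 5² + 8² = 25 + 64 = 89  — 89 repeats.
That took 13 steps.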